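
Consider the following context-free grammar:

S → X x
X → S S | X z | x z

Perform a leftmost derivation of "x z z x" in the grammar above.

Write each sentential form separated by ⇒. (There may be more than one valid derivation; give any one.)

S ⇒ X x ⇒ X z x ⇒ x z z x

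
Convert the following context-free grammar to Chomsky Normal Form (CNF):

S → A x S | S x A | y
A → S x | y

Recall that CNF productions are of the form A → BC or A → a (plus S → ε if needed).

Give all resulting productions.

TX → x; S → y; A → y; S → A X0; X0 → TX S; S → S X1; X1 → TX A; A → S TX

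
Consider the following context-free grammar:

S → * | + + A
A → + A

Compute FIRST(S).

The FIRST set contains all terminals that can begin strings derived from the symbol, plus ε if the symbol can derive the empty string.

We compute FIRST(S) using the standard algorithm.
FIRST(A) = {+}
FIRST(S) = {*, +}
Therefore, FIRST(S) = {*, +}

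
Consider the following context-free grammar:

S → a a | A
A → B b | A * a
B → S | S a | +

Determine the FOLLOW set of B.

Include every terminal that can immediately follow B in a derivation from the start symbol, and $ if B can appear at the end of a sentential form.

We compute FOLLOW(B) using the standard algorithm.
FOLLOW(S) starts with {$}.
FIRST(A) = {+, a}
FIRST(B) = {+, a}
FIRST(S) = {+, a}
FOLLOW(A) = {$, *, a, b}
FOLLOW(B) = {b}
FOLLOW(S) = {$, a, b}
Therefore, FOLLOW(B) = {b}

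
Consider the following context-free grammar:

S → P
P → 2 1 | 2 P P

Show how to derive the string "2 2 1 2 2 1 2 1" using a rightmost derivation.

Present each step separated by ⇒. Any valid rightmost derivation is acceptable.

S ⇒ P ⇒ 2 P P ⇒ 2 P 2 P P ⇒ 2 P 2 P 2 1 ⇒ 2 P 2 2 1 2 1 ⇒ 2 2 1 2 2 1 2 1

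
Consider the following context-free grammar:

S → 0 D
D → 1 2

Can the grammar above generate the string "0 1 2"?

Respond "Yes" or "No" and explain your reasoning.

Yes - a valid derivation exists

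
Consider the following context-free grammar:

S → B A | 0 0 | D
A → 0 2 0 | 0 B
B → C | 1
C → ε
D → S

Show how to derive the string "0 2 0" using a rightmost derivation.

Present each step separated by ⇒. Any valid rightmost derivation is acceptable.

S ⇒ B A ⇒ B 0 2 0 ⇒ C 0 2 0 ⇒ 0 2 0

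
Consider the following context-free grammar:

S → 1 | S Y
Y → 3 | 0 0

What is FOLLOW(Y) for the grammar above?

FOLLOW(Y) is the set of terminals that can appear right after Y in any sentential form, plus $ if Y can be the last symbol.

We compute FOLLOW(Y) using the standard algorithm.
FOLLOW(S) starts with {$}.
FIRST(S) = {1}
FIRST(Y) = {0, 3}
FOLLOW(S) = {$, 0, 3}
FOLLOW(Y) = {$, 0, 3}
Therefore, FOLLOW(Y) = {$, 0, 3}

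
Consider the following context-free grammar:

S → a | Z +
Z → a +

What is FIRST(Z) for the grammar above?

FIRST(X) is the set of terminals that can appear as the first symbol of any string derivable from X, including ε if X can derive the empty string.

We compute FIRST(Z) using the standard algorithm.
FIRST(S) = {a}
FIRST(Z) = {a}
Therefore, FIRST(Z) = {a}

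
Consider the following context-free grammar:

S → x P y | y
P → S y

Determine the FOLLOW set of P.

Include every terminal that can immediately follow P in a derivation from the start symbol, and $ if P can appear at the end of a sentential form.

We compute FOLLOW(P) using the standard algorithm.
FOLLOW(S) starts with {$}.
FIRST(P) = {x, y}
FIRST(S) = {x, y}
FOLLOW(P) = {y}
FOLLOW(S) = {$, y}
Therefore, FOLLOW(P) = {y}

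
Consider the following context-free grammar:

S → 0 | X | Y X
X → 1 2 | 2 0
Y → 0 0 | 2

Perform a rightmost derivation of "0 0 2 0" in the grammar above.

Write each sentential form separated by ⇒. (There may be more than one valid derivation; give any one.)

S ⇒ Y X ⇒ Y 2 0 ⇒ 0 0 2 0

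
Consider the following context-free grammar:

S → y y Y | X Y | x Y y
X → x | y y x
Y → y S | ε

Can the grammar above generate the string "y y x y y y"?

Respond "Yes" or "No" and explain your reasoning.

Yes - a valid derivation exists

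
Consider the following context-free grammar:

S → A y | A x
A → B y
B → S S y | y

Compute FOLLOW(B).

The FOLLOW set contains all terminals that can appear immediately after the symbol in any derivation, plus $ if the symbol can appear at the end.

We compute FOLLOW(B) using the standard algorithm.
FOLLOW(S) starts with {$}.
FIRST(A) = {y}
FIRST(B) = {y}
FIRST(S) = {y}
FOLLOW(A) = {x, y}
FOLLOW(B) = {y}
FOLLOW(S) = {$, y}
Therefore, FOLLOW(B) = {y}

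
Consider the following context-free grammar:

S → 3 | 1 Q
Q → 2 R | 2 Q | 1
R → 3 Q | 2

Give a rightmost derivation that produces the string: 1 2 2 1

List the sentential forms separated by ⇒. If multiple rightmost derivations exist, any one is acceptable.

S ⇒ 1 Q ⇒ 1 2 Q ⇒ 1 2 2 Q ⇒ 1 2 2 1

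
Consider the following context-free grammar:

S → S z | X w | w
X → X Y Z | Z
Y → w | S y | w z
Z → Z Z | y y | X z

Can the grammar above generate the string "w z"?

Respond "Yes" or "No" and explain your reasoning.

Yes - a valid derivation exists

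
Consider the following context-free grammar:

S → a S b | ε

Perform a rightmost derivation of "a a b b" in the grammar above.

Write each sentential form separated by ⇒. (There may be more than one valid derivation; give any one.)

S ⇒ a S b ⇒ a a S b b ⇒ a a b b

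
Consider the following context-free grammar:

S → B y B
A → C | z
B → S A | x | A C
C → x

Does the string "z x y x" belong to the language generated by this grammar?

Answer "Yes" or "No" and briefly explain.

Yes - a valid derivation exists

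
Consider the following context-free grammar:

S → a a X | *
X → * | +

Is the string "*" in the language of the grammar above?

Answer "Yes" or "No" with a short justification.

Yes - a valid derivation exists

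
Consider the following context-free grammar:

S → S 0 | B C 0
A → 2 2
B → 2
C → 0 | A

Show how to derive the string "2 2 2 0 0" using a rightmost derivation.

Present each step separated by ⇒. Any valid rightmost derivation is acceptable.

S ⇒ S 0 ⇒ B C 0 0 ⇒ B A 0 0 ⇒ B 2 2 0 0 ⇒ 2 2 2 0 0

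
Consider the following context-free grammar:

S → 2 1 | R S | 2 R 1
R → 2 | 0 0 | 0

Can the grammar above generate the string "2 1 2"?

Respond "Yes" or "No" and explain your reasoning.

No - no valid derivation exists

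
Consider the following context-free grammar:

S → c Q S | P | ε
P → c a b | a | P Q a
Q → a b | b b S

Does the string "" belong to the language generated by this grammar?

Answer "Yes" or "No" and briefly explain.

Yes - a valid derivation exists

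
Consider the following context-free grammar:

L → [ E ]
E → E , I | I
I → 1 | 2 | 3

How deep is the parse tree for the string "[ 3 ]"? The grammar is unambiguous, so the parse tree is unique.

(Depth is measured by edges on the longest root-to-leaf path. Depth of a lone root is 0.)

3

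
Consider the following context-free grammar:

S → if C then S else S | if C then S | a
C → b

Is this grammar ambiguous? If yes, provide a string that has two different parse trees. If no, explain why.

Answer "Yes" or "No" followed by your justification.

Yes - the string 'if b then a else if b then if b then a else a' has two distinct leftmost derivations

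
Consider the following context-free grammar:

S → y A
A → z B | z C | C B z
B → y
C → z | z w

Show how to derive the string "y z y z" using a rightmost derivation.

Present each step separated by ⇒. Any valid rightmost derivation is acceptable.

S ⇒ y A ⇒ y C B z ⇒ y C y z ⇒ y z y z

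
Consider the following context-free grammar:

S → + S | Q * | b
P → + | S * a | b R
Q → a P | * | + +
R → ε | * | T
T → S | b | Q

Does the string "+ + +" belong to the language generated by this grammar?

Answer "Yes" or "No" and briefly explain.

No - no valid derivation exists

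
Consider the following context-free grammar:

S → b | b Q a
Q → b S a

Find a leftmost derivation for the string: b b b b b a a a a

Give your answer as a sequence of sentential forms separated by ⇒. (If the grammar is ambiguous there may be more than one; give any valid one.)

S ⇒ b Q a ⇒ b b S a a ⇒ b b b Q a a a ⇒ b b b b S a a a a ⇒ b b b b b a a a a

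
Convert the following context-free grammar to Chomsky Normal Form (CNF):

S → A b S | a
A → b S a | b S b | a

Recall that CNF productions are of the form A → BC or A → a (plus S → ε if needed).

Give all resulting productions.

TB → b; S → a; TA → a; A → a; S → A X0; X0 → TB S; A → TB X1; X1 → S TA; A → TB X2; X2 → S TB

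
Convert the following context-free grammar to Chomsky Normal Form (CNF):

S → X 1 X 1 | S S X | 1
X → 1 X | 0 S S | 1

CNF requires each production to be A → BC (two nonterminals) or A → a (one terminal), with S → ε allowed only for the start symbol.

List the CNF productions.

T1 → 1; S → 1; T0 → 0; X → 1; S → X X0; X0 → T1 X1; X1 → X T1; S → S X2; X2 → S X; X → T1 X; X → T0 X3; X3 → S S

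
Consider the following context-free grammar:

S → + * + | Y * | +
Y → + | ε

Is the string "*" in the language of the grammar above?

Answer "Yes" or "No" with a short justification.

Yes - a valid derivation exists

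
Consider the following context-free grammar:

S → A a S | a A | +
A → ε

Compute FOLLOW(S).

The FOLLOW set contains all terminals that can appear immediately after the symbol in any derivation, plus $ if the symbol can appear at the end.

We compute FOLLOW(S) using the standard algorithm.
FOLLOW(S) starts with {$}.
FIRST(A) = {ε}
FIRST(S) = {+, a}
FOLLOW(A) = {$, a}
FOLLOW(S) = {$}
Therefore, FOLLOW(S) = {$}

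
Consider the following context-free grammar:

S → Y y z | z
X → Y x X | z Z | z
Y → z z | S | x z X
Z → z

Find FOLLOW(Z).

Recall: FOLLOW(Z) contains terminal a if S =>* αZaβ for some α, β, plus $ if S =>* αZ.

We compute FOLLOW(Z) using the standard algorithm.
FOLLOW(S) starts with {$}.
FIRST(S) = {x, z}
FIRST(X) = {x, z}
FIRST(Y) = {x, z}
FIRST(Z) = {z}
FOLLOW(S) = {$, x, y}
FOLLOW(X) = {x, y}
FOLLOW(Y) = {x, y}
FOLLOW(Z) = {x, y}
Therefore, FOLLOW(Z) = {x, y}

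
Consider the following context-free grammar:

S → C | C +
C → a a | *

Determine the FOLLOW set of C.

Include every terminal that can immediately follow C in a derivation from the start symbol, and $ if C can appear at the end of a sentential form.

We compute FOLLOW(C) using the standard algorithm.
FOLLOW(S) starts with {$}.
FIRST(C) = {*, a}
FIRST(S) = {*, a}
FOLLOW(C) = {$, +}
FOLLOW(S) = {$}
Therefore, FOLLOW(C) = {$, +}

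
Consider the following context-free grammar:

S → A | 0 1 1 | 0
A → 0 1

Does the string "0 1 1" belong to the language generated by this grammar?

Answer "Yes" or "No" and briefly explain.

Yes - a valid derivation exists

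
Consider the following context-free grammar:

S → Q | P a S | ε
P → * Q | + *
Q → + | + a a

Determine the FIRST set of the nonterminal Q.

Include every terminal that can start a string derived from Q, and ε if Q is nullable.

We compute FIRST(Q) using the standard algorithm.
FIRST(P) = {*, +}
FIRST(Q) = {+}
FIRST(S) = {*, +, ε}
Therefore, FIRST(Q) = {+}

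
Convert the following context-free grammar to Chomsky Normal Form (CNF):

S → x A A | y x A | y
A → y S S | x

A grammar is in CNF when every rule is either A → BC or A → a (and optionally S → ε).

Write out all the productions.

TX → x; TY → y; S → y; A → x; S → TX X0; X0 → A A; S → TY X1; X1 → TX A; A → TY X2; X2 → S S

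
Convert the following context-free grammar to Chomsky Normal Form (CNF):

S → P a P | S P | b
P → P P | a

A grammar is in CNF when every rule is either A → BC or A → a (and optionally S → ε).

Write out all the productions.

TA → a; S → b; P → a; S → P X0; X0 → TA P; S → S P; P → P P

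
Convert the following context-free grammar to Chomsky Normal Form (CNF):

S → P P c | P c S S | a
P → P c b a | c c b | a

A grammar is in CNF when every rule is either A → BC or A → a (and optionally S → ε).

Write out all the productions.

TC → c; S → a; TB → b; TA → a; P → a; S → P X0; X0 → P TC; S → P X1; X1 → TC X2; X2 → S S; P → P X3; X3 → TC X4; X4 → TB TA; P → TC X5; X5 → TC TB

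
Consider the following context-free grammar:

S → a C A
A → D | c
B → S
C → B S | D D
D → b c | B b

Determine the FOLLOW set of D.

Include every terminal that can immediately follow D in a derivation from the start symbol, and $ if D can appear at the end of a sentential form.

We compute FOLLOW(D) using the standard algorithm.
FOLLOW(S) starts with {$}.
FIRST(A) = {a, b, c}
FIRST(B) = {a}
FIRST(C) = {a, b}
FIRST(D) = {a, b}
FIRST(S) = {a}
FOLLOW(A) = {$, a, b, c}
FOLLOW(B) = {a, b}
FOLLOW(C) = {a, b, c}
FOLLOW(D) = {$, a, b, c}
FOLLOW(S) = {$, a, b, c}
Therefore, FOLLOW(D) = {$, a, b, c}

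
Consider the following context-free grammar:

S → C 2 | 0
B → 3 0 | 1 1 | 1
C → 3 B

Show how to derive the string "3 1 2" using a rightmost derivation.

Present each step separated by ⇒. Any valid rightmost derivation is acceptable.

S ⇒ C 2 ⇒ 3 B 2 ⇒ 3 1 2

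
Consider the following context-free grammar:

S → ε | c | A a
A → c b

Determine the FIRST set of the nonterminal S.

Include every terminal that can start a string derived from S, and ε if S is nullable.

We compute FIRST(S) using the standard algorithm.
FIRST(A) = {c}
FIRST(S) = {c, ε}
Therefore, FIRST(S) = {c, ε}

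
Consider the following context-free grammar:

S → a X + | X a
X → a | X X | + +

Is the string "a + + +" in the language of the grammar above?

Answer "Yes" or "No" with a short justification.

Yes - a valid derivation exists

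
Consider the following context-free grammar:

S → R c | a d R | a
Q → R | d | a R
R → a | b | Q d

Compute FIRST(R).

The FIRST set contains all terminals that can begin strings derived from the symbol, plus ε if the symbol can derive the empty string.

We compute FIRST(R) using the standard algorithm.
FIRST(Q) = {a, b, d}
FIRST(R) = {a, b, d}
FIRST(S) = {a, b, d}
Therefore, FIRST(R) = {a, b, d}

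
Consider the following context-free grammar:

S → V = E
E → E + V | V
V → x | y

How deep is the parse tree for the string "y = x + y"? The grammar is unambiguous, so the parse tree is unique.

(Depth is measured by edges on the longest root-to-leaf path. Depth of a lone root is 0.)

4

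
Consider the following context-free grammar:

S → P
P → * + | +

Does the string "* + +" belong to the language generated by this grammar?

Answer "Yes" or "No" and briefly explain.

No - no valid derivation exists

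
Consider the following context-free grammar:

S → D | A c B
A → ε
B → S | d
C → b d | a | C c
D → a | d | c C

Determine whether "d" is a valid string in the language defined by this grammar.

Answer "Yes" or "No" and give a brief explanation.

Yes - a valid derivation exists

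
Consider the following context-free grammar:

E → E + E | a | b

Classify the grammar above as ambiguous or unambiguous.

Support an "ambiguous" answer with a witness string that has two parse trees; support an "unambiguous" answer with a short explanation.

Ambiguous - the string 'b + b + b + b + a' has two distinct parse trees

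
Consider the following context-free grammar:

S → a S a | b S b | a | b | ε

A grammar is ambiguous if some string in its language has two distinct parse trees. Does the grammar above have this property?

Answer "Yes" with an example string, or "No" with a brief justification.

No - the grammar is unambiguous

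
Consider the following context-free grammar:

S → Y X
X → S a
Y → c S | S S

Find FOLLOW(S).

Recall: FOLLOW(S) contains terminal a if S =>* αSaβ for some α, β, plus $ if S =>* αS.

We compute FOLLOW(S) using the standard algorithm.
FOLLOW(S) starts with {$}.
FIRST(S) = {c}
FIRST(X) = {c}
FIRST(Y) = {c}
FOLLOW(S) = {$, a, c}
FOLLOW(X) = {$, a, c}
FOLLOW(Y) = {c}
Therefore, FOLLOW(S) = {$, a, c}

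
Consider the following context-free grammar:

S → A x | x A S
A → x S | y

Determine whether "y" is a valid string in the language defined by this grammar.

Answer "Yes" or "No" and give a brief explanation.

No - no valid derivation exists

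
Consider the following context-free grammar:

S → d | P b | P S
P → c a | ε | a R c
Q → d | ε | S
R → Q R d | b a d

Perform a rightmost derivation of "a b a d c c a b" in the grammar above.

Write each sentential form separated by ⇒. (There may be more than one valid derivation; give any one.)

S ⇒ P S ⇒ P P b ⇒ P c a b ⇒ a R c c a b ⇒ a b a d c c a b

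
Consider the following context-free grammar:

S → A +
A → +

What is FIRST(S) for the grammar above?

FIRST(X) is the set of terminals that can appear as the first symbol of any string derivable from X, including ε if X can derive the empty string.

We compute FIRST(S) using the standard algorithm.
FIRST(A) = {+}
FIRST(S) = {+}
Therefore, FIRST(S) = {+}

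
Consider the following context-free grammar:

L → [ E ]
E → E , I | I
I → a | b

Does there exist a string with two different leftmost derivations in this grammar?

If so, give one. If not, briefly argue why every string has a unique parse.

No - every string in the language has a unique leftmost derivation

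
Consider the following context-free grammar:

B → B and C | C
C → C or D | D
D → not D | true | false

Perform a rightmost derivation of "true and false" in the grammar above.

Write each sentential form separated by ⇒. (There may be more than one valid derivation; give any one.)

B ⇒ B and C ⇒ B and D ⇒ B and false ⇒ C and false ⇒ D and false ⇒ true and false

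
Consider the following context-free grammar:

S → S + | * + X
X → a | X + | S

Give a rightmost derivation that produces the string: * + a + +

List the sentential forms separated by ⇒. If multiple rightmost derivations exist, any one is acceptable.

S ⇒ S + ⇒ S + + ⇒ * + X + + ⇒ * + a + +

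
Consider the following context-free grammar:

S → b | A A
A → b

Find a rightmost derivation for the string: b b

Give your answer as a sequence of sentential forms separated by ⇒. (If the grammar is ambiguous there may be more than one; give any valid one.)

S ⇒ A A ⇒ A b ⇒ b b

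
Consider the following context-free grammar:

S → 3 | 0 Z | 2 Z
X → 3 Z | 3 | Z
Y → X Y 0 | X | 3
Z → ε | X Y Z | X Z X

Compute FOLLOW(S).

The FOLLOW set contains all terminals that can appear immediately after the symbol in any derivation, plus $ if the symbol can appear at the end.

We compute FOLLOW(S) using the standard algorithm.
FOLLOW(S) starts with {$}.
FIRST(S) = {0, 2, 3}
FIRST(X) = {0, 3, ε}
FIRST(Y) = {0, 3, ε}
FIRST(Z) = {0, 3, ε}
FOLLOW(S) = {$}
FOLLOW(X) = {$, 0, 3}
FOLLOW(Y) = {$, 0, 3}
FOLLOW(Z) = {$, 0, 3}
Therefore, FOLLOW(S) = {$}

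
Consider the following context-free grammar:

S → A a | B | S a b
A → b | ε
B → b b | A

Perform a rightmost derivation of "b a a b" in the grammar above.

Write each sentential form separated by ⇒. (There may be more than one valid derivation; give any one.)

S ⇒ S a b ⇒ A a a b ⇒ b a a b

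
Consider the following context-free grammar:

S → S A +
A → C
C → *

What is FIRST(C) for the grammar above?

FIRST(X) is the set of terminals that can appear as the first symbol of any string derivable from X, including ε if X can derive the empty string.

We compute FIRST(C) using the standard algorithm.
FIRST(A) = {*}
FIRST(C) = {*}
FIRST(S) = {}
Therefore, FIRST(C) = {*}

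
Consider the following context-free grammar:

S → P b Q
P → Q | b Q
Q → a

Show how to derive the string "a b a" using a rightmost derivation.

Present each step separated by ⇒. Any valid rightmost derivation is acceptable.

S ⇒ P b Q ⇒ P b a ⇒ Q b a ⇒ a b a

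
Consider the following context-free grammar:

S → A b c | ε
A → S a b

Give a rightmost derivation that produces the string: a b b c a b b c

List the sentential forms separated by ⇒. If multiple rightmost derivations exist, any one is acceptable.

S ⇒ A b c ⇒ S a b b c ⇒ A b c a b b c ⇒ S a b b c a b b c ⇒ a b b c a b b c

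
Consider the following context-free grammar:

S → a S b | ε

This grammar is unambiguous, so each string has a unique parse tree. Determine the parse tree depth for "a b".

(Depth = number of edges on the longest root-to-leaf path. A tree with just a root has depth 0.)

2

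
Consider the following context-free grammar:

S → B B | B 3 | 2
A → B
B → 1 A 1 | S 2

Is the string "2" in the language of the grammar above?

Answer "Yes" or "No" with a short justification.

Yes - a valid derivation exists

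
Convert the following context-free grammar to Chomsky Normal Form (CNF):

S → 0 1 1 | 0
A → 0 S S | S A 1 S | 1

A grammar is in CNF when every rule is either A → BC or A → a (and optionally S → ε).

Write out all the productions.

T0 → 0; T1 → 1; S → 0; A → 1; S → T0 X0; X0 → T1 T1; A → T0 X1; X1 → S S; A → S X2; X2 → A X3; X3 → T1 S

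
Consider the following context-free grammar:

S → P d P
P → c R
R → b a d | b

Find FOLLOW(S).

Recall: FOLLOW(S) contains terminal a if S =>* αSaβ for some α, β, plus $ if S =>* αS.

We compute FOLLOW(S) using the standard algorithm.
FOLLOW(S) starts with {$}.
FIRST(P) = {c}
FIRST(R) = {b}
FIRST(S) = {c}
FOLLOW(P) = {$, d}
FOLLOW(R) = {$, d}
FOLLOW(S) = {$}
Therefore, FOLLOW(S) = {$}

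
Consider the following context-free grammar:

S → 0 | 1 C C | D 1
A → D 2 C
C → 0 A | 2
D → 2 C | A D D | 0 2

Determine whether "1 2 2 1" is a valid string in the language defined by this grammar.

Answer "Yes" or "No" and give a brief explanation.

No - no valid derivation exists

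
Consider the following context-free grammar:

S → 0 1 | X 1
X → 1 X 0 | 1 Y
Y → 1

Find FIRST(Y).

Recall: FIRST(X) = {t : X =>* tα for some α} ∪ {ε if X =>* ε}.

We compute FIRST(Y) using the standard algorithm.
FIRST(S) = {0, 1}
FIRST(X) = {1}
FIRST(Y) = {1}
Therefore, FIRST(Y) = {1}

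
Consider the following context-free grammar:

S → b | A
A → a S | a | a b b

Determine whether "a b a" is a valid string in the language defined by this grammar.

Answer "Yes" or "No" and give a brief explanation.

No - no valid derivation exists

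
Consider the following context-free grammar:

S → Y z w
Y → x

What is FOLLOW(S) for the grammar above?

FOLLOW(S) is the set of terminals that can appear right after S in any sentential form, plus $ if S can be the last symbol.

We compute FOLLOW(S) using the standard algorithm.
FOLLOW(S) starts with {$}.
FIRST(S) = {x}
FIRST(Y) = {x}
FOLLOW(S) = {$}
FOLLOW(Y) = {z}
Therefore, FOLLOW(S) = {$}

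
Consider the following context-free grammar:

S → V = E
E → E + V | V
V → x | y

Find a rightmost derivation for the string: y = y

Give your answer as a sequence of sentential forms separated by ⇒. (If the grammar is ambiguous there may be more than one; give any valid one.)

S ⇒ V = E ⇒ V = V ⇒ V = y ⇒ y = y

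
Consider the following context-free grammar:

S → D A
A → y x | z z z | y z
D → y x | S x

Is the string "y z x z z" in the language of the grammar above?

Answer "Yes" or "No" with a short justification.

No - no valid derivation exists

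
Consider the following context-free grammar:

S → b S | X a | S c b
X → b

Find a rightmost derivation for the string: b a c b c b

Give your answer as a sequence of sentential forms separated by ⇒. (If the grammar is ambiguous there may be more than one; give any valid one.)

S ⇒ S c b ⇒ S c b c b ⇒ X a c b c b ⇒ b a c b c b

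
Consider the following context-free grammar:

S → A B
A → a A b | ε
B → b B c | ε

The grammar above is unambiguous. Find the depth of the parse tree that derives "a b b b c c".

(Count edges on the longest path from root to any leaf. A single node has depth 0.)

4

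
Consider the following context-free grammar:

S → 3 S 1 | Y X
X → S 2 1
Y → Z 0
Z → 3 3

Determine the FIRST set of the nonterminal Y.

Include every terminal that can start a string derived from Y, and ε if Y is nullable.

We compute FIRST(Y) using the standard algorithm.
FIRST(S) = {3}
FIRST(X) = {3}
FIRST(Y) = {3}
FIRST(Z) = {3}
Therefore, FIRST(Y) = {3}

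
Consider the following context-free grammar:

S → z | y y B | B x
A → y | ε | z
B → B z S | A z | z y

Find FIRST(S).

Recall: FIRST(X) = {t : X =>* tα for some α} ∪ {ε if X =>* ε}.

We compute FIRST(S) using the standard algorithm.
FIRST(A) = {y, z, ε}
FIRST(B) = {y, z}
FIRST(S) = {y, z}
Therefore, FIRST(S) = {y, z}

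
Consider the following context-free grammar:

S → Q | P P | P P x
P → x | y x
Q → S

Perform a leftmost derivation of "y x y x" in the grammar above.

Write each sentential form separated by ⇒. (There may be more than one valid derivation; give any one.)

S ⇒ P P ⇒ y x P ⇒ y x y x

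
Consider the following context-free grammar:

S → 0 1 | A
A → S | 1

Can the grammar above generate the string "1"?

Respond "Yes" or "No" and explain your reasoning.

Yes - a valid derivation exists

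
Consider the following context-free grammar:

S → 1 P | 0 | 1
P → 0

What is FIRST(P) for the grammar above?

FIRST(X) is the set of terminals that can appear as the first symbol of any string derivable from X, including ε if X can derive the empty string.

We compute FIRST(P) using the standard algorithm.
FIRST(P) = {0}
FIRST(S) = {0, 1}
Therefore, FIRST(P) = {0}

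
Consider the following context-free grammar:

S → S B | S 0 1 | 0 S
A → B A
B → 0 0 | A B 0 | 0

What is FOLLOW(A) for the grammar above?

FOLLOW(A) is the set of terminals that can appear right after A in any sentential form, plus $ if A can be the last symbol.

We compute FOLLOW(A) using the standard algorithm.
FOLLOW(S) starts with {$}.
FIRST(A) = {0}
FIRST(B) = {0}
FIRST(S) = {0}
FOLLOW(A) = {0}
FOLLOW(B) = {$, 0}
FOLLOW(S) = {$, 0}
Therefore, FOLLOW(A) = {0}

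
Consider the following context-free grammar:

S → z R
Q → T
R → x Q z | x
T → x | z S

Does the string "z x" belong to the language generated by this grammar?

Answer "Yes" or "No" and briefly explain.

Yes - a valid derivation exists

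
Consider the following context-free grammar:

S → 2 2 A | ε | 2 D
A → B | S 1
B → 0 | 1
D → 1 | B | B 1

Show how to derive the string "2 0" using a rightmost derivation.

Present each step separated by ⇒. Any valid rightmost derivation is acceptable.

S ⇒ 2 D ⇒ 2 B ⇒ 2 0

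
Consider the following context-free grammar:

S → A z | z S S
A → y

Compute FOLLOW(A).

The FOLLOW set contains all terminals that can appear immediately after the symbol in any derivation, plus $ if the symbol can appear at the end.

We compute FOLLOW(A) using the standard algorithm.
FOLLOW(S) starts with {$}.
FIRST(A) = {y}
FIRST(S) = {y, z}
FOLLOW(A) = {z}
FOLLOW(S) = {$, y, z}
Therefore, FOLLOW(A) = {z}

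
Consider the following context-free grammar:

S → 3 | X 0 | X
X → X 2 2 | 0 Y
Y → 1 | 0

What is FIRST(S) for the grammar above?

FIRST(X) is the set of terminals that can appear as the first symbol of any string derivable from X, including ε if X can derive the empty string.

We compute FIRST(S) using the standard algorithm.
FIRST(S) = {0, 3}
FIRST(X) = {0}
FIRST(Y) = {0, 1}
Therefore, FIRST(S) = {0, 3}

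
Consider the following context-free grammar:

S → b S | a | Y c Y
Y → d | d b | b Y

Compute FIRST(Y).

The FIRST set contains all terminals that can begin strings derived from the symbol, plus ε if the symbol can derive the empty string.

We compute FIRST(Y) using the standard algorithm.
FIRST(S) = {a, b, d}
FIRST(Y) = {b, d}
Therefore, FIRST(Y) = {b, d}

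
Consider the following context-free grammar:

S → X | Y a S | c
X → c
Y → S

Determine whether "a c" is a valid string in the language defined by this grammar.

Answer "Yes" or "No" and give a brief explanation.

No - no valid derivation exists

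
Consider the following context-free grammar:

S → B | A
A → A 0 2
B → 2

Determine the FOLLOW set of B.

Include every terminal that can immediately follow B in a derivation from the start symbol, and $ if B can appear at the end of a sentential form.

We compute FOLLOW(B) using the standard algorithm.
FOLLOW(S) starts with {$}.
FIRST(A) = {}
FIRST(B) = {2}
FIRST(S) = {2}
FOLLOW(A) = {$, 0}
FOLLOW(B) = {$}
FOLLOW(S) = {$}
Therefore, FOLLOW(B) = {$}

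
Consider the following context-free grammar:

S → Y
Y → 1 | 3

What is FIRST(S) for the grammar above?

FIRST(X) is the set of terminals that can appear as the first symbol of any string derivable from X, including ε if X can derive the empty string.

We compute FIRST(S) using the standard algorithm.
FIRST(S) = {1, 3}
FIRST(Y) = {1, 3}
Therefore, FIRST(S) = {1, 3}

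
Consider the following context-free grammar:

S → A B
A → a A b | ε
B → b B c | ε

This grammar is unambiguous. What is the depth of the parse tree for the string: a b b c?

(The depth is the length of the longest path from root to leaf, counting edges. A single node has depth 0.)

3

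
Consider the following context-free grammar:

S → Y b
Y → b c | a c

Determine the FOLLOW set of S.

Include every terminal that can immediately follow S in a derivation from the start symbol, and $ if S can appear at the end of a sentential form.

We compute FOLLOW(S) using the standard algorithm.
FOLLOW(S) starts with {$}.
FIRST(S) = {a, b}
FIRST(Y) = {a, b}
FOLLOW(S) = {$}
FOLLOW(Y) = {b}
Therefore, FOLLOW(S) = {$}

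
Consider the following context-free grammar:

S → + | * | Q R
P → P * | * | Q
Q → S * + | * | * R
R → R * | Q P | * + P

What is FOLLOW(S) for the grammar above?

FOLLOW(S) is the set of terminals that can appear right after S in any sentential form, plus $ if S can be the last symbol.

We compute FOLLOW(S) using the standard algorithm.
FOLLOW(S) starts with {$}.
FIRST(P) = {*, +}
FIRST(Q) = {*, +}
FIRST(R) = {*, +}
FIRST(S) = {*, +}
FOLLOW(P) = {$, *, +}
FOLLOW(Q) = {$, *, +}
FOLLOW(R) = {$, *, +}
FOLLOW(S) = {$, *}
Therefore, FOLLOW(S) = {$, *}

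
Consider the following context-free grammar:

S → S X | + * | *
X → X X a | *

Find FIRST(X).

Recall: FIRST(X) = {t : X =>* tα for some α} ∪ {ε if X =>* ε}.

We compute FIRST(X) using the standard algorithm.
FIRST(S) = {*, +}
FIRST(X) = {*}
Therefore, FIRST(X) = {*}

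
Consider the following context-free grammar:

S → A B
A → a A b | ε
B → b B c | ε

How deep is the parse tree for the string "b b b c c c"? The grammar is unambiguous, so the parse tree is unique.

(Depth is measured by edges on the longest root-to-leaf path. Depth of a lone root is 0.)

5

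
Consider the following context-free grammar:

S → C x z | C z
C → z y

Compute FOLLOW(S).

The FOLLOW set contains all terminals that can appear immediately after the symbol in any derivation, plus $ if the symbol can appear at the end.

We compute FOLLOW(S) using the standard algorithm.
FOLLOW(S) starts with {$}.
FIRST(C) = {z}
FIRST(S) = {z}
FOLLOW(C) = {x, z}
FOLLOW(S) = {$}
Therefore, FOLLOW(S) = {$}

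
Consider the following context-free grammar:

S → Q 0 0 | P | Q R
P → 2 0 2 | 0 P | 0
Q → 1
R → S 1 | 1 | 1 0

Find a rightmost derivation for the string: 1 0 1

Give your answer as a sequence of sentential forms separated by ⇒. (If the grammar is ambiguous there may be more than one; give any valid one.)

S ⇒ Q R ⇒ Q S 1 ⇒ Q P 1 ⇒ Q 0 1 ⇒ 1 0 1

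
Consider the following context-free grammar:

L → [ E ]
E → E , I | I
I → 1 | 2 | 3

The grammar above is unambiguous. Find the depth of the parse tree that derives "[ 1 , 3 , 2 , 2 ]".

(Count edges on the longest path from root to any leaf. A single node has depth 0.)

6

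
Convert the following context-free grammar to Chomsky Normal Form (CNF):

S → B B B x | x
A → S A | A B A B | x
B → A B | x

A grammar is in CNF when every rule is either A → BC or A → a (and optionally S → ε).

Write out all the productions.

TX → x; S → x; A → x; B → x; S → B X0; X0 → B X1; X1 → B TX; A → S A; A → A X2; X2 → B X3; X3 → A B; B → A B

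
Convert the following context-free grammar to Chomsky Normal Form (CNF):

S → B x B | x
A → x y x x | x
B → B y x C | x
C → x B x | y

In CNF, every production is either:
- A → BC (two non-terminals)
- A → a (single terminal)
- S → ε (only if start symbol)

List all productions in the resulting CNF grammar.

TX → x; S → x; TY → y; A → x; B → x; C → y; S → B X0; X0 → TX B; A → TX X1; X1 → TY X2; X2 → TX TX; B → B X3; X3 → TY X4; X4 → TX C; C → TX X5; X5 → B TX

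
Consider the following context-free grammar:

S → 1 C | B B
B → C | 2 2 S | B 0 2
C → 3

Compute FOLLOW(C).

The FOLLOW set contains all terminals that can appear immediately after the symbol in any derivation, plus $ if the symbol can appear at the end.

We compute FOLLOW(C) using the standard algorithm.
FOLLOW(S) starts with {$}.
FIRST(B) = {2, 3}
FIRST(C) = {3}
FIRST(S) = {1, 2, 3}
FOLLOW(B) = {$, 0, 2, 3}
FOLLOW(C) = {$, 0, 2, 3}
FOLLOW(S) = {$, 0, 2, 3}
Therefore, FOLLOW(C) = {$, 0, 2, 3}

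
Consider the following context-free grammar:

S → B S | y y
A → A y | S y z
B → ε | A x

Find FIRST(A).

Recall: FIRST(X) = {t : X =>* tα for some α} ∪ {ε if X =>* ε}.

We compute FIRST(A) using the standard algorithm.
FIRST(A) = {y}
FIRST(B) = {y, ε}
FIRST(S) = {y}
Therefore, FIRST(A) = {y}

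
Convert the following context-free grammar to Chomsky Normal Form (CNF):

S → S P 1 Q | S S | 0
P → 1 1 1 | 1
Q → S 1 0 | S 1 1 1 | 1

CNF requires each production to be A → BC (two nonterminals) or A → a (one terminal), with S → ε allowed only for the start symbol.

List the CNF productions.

T1 → 1; S → 0; P → 1; T0 → 0; Q → 1; S → S X0; X0 → P X1; X1 → T1 Q; S → S S; P → T1 X2; X2 → T1 T1; Q → S X3; X3 → T1 T0; Q → S X4; X4 → T1 X5; X5 → T1 T1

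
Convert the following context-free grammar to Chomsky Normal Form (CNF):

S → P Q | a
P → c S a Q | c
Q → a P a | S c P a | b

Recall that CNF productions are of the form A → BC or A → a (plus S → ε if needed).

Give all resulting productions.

S → a; TC → c; TA → a; P → c; Q → b; S → P Q; P → TC X0; X0 → S X1; X1 → TA Q; Q → TA X2; X2 → P TA; Q → S X3; X3 → TC X4; X4 → P TA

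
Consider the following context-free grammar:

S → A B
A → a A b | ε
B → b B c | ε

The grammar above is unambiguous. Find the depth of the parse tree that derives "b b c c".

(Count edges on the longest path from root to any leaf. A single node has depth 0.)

4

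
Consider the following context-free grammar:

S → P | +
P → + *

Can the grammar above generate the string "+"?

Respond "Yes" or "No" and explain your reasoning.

Yes - a valid derivation exists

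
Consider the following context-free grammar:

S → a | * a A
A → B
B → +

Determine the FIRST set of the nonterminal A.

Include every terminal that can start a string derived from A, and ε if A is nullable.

We compute FIRST(A) using the standard algorithm.
FIRST(A) = {+}
FIRST(B) = {+}
FIRST(S) = {*, a}
Therefore, FIRST(A) = {+}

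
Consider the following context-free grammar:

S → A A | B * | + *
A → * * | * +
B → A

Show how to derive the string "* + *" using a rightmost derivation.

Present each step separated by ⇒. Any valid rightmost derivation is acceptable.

S ⇒ B * ⇒ A * ⇒ * + *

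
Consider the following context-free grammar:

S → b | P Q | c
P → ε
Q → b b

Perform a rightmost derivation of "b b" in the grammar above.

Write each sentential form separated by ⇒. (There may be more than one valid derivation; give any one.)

S ⇒ P Q ⇒ P b b ⇒ b b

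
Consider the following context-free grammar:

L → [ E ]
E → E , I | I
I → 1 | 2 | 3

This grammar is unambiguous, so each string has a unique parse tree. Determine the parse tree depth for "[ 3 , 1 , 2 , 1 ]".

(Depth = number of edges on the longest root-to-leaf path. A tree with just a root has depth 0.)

6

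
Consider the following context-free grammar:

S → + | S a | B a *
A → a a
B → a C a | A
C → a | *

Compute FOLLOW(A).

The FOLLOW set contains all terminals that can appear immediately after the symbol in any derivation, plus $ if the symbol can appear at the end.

We compute FOLLOW(A) using the standard algorithm.
FOLLOW(S) starts with {$}.
FIRST(A) = {a}
FIRST(B) = {a}
FIRST(C) = {*, a}
FIRST(S) = {+, a}
FOLLOW(A) = {a}
FOLLOW(B) = {a}
FOLLOW(C) = {a}
FOLLOW(S) = {$, a}
Therefore, FOLLOW(A) = {a}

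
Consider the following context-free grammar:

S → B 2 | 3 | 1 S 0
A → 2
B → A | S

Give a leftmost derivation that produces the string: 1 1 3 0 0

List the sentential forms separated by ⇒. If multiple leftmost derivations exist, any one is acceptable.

S ⇒ 1 S 0 ⇒ 1 1 S 0 0 ⇒ 1 1 3 0 0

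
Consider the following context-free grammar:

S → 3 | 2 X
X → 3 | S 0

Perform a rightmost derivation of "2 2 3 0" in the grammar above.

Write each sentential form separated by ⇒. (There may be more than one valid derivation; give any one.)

S ⇒ 2 X ⇒ 2 S 0 ⇒ 2 2 X 0 ⇒ 2 2 3 0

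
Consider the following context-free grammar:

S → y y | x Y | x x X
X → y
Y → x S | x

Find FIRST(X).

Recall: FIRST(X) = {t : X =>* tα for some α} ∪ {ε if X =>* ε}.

We compute FIRST(X) using the standard algorithm.
FIRST(S) = {x, y}
FIRST(X) = {y}
FIRST(Y) = {x}
Therefore, FIRST(X) = {y}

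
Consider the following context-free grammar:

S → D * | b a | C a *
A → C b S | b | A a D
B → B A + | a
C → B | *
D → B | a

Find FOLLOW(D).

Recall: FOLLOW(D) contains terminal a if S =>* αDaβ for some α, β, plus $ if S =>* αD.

We compute FOLLOW(D) using the standard algorithm.
FOLLOW(S) starts with {$}.
FIRST(A) = {*, a, b}
FIRST(B) = {a}
FIRST(C) = {*, a}
FIRST(D) = {a}
FIRST(S) = {*, a, b}
FOLLOW(A) = {+, a}
FOLLOW(B) = {*, +, a, b}
FOLLOW(C) = {a, b}
FOLLOW(D) = {*, +, a}
FOLLOW(S) = {$, +, a}
Therefore, FOLLOW(D) = {*, +, a}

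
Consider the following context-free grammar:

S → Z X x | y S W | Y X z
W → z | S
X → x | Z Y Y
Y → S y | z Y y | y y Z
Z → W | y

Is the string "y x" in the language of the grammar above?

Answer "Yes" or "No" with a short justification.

No - no valid derivation exists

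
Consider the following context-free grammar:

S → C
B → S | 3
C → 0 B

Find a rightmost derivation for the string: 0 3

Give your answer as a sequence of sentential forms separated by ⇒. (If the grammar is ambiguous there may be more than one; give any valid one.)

S ⇒ C ⇒ 0 B ⇒ 0 3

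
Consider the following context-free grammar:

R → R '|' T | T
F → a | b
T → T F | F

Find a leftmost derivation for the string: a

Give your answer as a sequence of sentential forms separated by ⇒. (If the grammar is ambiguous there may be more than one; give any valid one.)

R ⇒ T ⇒ F ⇒ a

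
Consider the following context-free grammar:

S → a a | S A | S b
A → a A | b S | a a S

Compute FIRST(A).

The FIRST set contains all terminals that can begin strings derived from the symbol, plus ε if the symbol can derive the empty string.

We compute FIRST(A) using the standard algorithm.
FIRST(A) = {a, b}
FIRST(S) = {a}
Therefore, FIRST(A) = {a, b}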